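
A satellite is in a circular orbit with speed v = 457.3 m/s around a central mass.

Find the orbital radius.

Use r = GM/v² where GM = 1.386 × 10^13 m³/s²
v = 457.3 m/s
GM = 1.386 × 10^13 m³/s²
v² = 209123 m²/s²
r = GM/v² = (1.386 × 10^13) / 209123 = 6.62767 × 10^7 m ≈ 66.28 Mm

Final answer: 66.28 Mm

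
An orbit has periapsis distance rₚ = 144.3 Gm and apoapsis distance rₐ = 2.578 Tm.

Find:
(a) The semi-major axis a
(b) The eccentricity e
rₚ = 144.3 Gm = 1.443 × 10^11 m
rₐ = 2.578 Tm = 2.578 × 10^12 m
(a) a = (rₚ + rₐ)/2 = 1.36115 × 10^12 m ≈ 1.361 Tm
(b) e = (rₐ − rₚ)/(rₐ + rₚ) = (2.4337 × 10^12) / (2.7223 × 10^12) = 0.893987

Final answer:
(a) a = 1.361 Tm
(b) e = 0.894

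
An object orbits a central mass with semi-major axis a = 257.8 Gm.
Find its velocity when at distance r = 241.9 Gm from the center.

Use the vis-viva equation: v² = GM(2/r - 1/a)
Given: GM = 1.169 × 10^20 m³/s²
a = 257.8 Gm = 2.578 × 10^11 m
r = 241.9 Gm = 2.419 × 10^11 m
GM = 1.169 × 10^20 m³/s²
2/r − 1/a = 8.26788 × 10^-12 − 3.87898 × 10^-12 = 4.3889 × 10^-12 m⁻¹
v² = GM (2/r − 1/a) = 5.13063 × 10^8 m²/s²
v = 22650.9 m/s ≈ 22.65 km/s

Final answer: 22.65 km/s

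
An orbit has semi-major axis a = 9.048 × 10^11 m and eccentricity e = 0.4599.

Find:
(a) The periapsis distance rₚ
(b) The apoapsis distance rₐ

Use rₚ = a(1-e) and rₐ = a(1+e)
a = 9.048 × 10^11 m
e = 0.4599:  1 − e = 0.5401,  1 + e = 1.4599
(a) rₚ = a(1 − e) = 9.048 × 10^11 m × 0.5401 = 4.88682 × 10^11 m ≈ 4.887 × 10^11 m
(b) rₐ = a(1 + e) = 9.048 × 10^11 m × 1.4599 = 1.32092 × 10^12 m ≈ 1.321 × 10^12 m

Final answer:
(a) rₚ = 4.887 × 10^11 m
(b) rₐ = 1.321 × 10^12 m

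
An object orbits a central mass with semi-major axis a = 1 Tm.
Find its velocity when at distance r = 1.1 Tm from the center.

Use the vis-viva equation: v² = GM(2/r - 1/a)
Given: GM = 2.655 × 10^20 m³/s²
a = 1 Tm = 1 × 10^12 m
r = 1.1 Tm = 1.1 × 10^12 m
GM = 2.655 × 10^20 m³/s²
2/r − 1/a = 1.81818 × 10^-12 − 1 × 10^-12 = 8.18182 × 10^-13 m⁻¹
v² = GM (2/r − 1/a) = 2.17227 × 10^8 m²/s²
v = 14738.6 m/s ≈ 14.74 km/s

Final answer: 14.74 km/s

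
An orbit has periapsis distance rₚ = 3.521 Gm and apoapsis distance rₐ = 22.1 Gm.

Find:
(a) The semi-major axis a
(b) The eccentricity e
rₚ = 3.521 Gm = 3.521 × 10^9 m
rₐ = 22.1 Gm = 2.21 × 10^10 m
(a) a = (rₚ + rₐ)/2 = 1.28105 × 10^10 m ≈ 12.81 Gm
(b) e = (rₐ − rₚ)/(rₐ + rₚ) = (1.8579 × 10^10) / (2.5621 × 10^10) = 0.725147

Final answer:
(a) a = 12.81 Gm
(b) e = 0.7251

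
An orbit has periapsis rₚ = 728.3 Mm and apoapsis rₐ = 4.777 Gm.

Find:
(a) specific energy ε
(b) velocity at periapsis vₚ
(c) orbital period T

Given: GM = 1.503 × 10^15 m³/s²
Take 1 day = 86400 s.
rₚ = 728.3 Mm = 7.283 × 10^8 m
rₐ = 4.777 Gm = 4.777 × 10^9 m
GM = 1.503 × 10^15 m³/s²
a = (rₚ + rₐ)/2 = 2.75265 × 10^9 m
e = (rₐ − rₚ)/(rₐ + rₚ) = (4.0487 × 10^9) / (5.5053 × 10^9) = 0.735419
(a) 2a = 5.5053 × 10^9 m;  ε = −GM/(2a) = -273010 J/kg ≈ -273 kJ/kg
(b) vₚ² = GM (2/rₚ − 1/a) = 1.503 × 10^15 × (2.74612 × 10^-9 − 3.63286 × 10^-10) = 3.5814 × 10^6 m²/s²;  vₚ = 1892.46 m/s ≈ 1.892 km/s
(c) a³ = 2.08571 × 10^28 m³;  T = 2π √(a³/GM) = 2π × 3.72518 × 10^6 s = 2.3406 × 10^7 s ≈ 270.9 days

Final answer:
(a) specific energy ε = -273 kJ/kg
(b) velocity at periapsis vₚ = 1.892 km/s
(c) orbital period T = 270.9 days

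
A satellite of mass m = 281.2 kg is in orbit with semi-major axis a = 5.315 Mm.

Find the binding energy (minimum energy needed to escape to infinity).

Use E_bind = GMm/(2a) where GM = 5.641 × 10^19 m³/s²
a = 5.315 Mm = 5.315 × 10^6 m
GM = 5.641 × 10^19 m³/s²
m = 281.2 kg
GMm = 5.641 × 10^19 × 281.2 = 1.58625 × 10^22 m³·kg/s²
2a = 1.063 × 10^7 m
E_bind = GMm/(2a) = 1.49224 × 10^15 J ≈ 1.492 PJ

Final answer: 1.492 PJ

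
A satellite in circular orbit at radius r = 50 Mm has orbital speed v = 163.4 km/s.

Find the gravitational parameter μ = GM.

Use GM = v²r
r = 50 Mm = 5 × 10^7 m
v = 163.4 km/s = 163400 m/s
v² = 2.66996 × 10^10 m²/s²
GM = v²r = 2.66996 × 10^10 × 5 × 10^7 = 1.33498 × 10^18 m³/s²
GM ≈ 1.335 × 10^18 m³/s²

Final answer: GM = 1.335 × 10^18 m³/s²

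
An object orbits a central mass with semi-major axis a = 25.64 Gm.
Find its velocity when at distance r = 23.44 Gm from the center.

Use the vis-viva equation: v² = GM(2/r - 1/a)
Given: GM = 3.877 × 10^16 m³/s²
a = 25.64 Gm = 2.564 × 10^10 m
r = 23.44 Gm = 2.344 × 10^10 m
GM = 3.877 × 10^16 m³/s²
2/r − 1/a = 8.53242 × 10^-11 − 3.90016 × 10^-11 = 4.63227 × 10^-11 m⁻¹
v² = GM (2/r − 1/a) = 1.79593 × 10^6 m²/s²
v = 1340.12 m/s ≈ 1.34 km/s

Final answer: 1.34 km/s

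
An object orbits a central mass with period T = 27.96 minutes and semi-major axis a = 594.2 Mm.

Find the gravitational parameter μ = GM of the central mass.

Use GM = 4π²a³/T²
T = 27.96 minutes = 1677.6 s
a = 594.2 Mm = 5.942 × 10^8 m
a³ = 2.09796 × 10^26 m³
T² = 2.81434 × 10^6 s²
GM = 4π² × (2.09796 × 10^26) / (2.81434 × 10^6) = 2.94294 × 10^21 m³/s²
GM ≈ 2.943 × 10^21 m³/s²

Final answer: GM = 2.943 × 10^21 m³/s²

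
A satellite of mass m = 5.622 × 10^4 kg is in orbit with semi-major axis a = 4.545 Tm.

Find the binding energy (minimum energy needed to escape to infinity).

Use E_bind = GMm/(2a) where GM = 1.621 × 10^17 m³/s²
a = 4.545 Tm = 4.545 × 10^12 m
GM = 1.621 × 10^17 m³/s²
m = 5.622 × 10^4 kg
GMm = 1.621 × 10^17 × 56220 = 9.11326 × 10^21 m³·kg/s²
2a = 9.09 × 10^12 m
E_bind = GMm/(2a) = 1.00256 × 10^9 J ≈ 1.003 GJ

Final answer: 1.003 GJ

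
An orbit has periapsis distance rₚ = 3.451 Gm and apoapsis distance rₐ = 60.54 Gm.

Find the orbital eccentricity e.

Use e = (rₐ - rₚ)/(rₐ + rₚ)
rₚ = 3.451 Gm = 3.451 × 10^9 m
rₐ = 60.54 Gm = 6.054 × 10^10 m
rₐ − rₚ = 5.7089 × 10^10 m
rₐ + rₚ = 6.3991 × 10^10 m
e = (rₐ − rₚ)/(rₐ + rₚ) = 0.892141

Final answer: e = 0.8921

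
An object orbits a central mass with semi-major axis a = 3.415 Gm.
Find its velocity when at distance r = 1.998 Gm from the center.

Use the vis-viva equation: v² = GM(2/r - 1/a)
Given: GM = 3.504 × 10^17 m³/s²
a = 3.415 Gm = 3.415 × 10^9 m
r = 1.998 Gm = 1.998 × 10^9 m
GM = 3.504 × 10^17 m³/s²
2/r − 1/a = 1.001 × 10^-9 − 2.92826 × 10^-10 = 7.08175 × 10^-10 m⁻¹
v² = GM (2/r − 1/a) = 2.48145 × 10^8 m²/s²
v = 15752.6 m/s ≈ 15.75 km/s

Final answer: 15.75 km/s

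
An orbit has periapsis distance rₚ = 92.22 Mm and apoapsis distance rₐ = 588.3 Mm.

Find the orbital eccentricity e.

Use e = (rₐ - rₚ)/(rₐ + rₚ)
rₚ = 92.22 Mm = 9.222 × 10^7 m
rₐ = 588.3 Mm = 5.883 × 10^8 m
rₐ − rₚ = 4.9608 × 10^8 m
rₐ + rₚ = 6.8052 × 10^8 m
e = (rₐ − rₚ)/(rₐ + rₚ) = 0.728972

Final answer: e = 0.729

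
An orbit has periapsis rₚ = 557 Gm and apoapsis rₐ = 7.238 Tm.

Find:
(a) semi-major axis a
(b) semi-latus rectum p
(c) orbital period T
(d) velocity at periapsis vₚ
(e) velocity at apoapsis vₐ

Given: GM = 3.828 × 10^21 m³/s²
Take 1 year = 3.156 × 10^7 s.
rₚ = 557 Gm = 5.57 × 10^11 m
rₐ = 7.238 Tm = 7.238 × 10^12 m
GM = 3.828 × 10^21 m³/s²
a = (rₚ + rₐ)/2 = 3.8975 × 10^12 m
e = (rₐ − rₚ)/(rₐ + rₚ) = (6.681 × 10^12) / (7.795 × 10^12) = 0.857088
(a) a = 3.8975 × 10^12 m ≈ 3.897 Tm
(b) 1 − e² = 0.2654;  p = a(1 − e²) = 3.8975 × 10^12 × 0.2654 = 1.0344 × 10^12 m ≈ 1.034 Tm
(c) a³ = 5.9205 × 10^37 m³;  T = 2π √(a³/GM) = 2π × 1.24364 × 10^8 s = 7.81399 × 10^8 s ≈ 24.76 years
(d) vₚ² = GM (2/rₚ − 1/a) = 3.828 × 10^21 × (3.59066 × 10^-12 − 2.56575 × 10^-13) = 1.27629 × 10^10 m²/s²;  vₚ = 112973 m/s ≈ 113 km/s
(e) vₐ² = GM (2/rₐ − 1/a) = 3.828 × 10^21 × (2.76319 × 10^-13 − 2.56575 × 10^-13) = 7.55827 × 10^7 m²/s²;  vₐ = 8693.83 m/s ≈ 8.694 km/s

Final answer:
(a) semi-major axis a = 3.897 Tm
(b) semi-latus rectum p = 1.034 Tm
(c) orbital period T = 24.76 years
(d) velocity at periapsis vₚ = 113 km/s
(e) velocity at apoapsis vₐ = 8.694 km/s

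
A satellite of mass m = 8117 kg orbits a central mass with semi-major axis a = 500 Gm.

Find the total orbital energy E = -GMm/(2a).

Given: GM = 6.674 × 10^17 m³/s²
a = 500 Gm = 5 × 10^11 m
GM = 6.674 × 10^17 m³/s²
2a = 1 × 10^12 m
GMm = 6.674 × 10^17 × 8117 = 5.41729 × 10^21 m³·kg/s²
E = −GMm/(2a) = -5.41729 × 10^9 J ≈ -5.417 GJ

Final answer: -5.417 GJ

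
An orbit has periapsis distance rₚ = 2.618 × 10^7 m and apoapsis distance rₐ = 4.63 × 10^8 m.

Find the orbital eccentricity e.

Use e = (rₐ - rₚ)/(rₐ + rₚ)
rₚ = 2.618 × 10^7 m
rₐ = 4.63 × 10^8 m
rₐ − rₚ = 4.3682 × 10^8 m
rₐ + rₚ = 4.8918 × 10^8 m
e = (rₐ − rₚ)/(rₐ + rₚ) = 0.892964

Final answer: e = 0.893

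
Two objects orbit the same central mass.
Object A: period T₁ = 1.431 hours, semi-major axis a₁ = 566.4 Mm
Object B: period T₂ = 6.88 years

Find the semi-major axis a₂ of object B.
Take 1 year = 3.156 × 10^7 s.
T₁ = 1.431 hours = 5151.6 s
T₂ = 6.88 years = 2.17133 × 10^8 s
a₁ = 566.4 Mm = 5.664 × 10^8 m
Kepler's third law: (T₂/T₁)² = (a₂/a₁)³  ⇒  a₂ = a₁ (T₂/T₁)^(2/3)
T₂/T₁ = 42148.6
(T₂/T₁)^(2/3) = 1211.12
a₂ = 5.664 × 10^8 m × 1211.12 = 6.85981 × 10^11 m ≈ 686 Gm

Final answer: a₂ = 686 Gm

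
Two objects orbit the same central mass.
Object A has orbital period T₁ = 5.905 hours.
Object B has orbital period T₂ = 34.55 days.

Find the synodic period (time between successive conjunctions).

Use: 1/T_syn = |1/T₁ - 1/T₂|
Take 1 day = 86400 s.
T₁ = 5.905 hours = 21258 s
T₂ = 34.55 days = 2.98512 × 10^6 s
1/T₁ = 4.70411 × 10^-5 s⁻¹
1/T₂ = 3.34995 × 10^-7 s⁻¹
|1/T₁ − 1/T₂| = 4.67061 × 10^-5 s⁻¹
T_syn = 1 / |1/T₁ − 1/T₂| = 21410.5 s ≈ 5.947 hours

Final answer: T_syn = 5.947 hours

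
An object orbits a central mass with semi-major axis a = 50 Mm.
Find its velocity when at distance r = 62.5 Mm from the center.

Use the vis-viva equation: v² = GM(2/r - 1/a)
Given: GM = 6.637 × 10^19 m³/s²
a = 50 Mm = 5 × 10^7 m
r = 62.5 Mm = 6.25 × 10^7 m
GM = 6.637 × 10^19 m³/s²
2/r − 1/a = 3.2 × 10^-8 − 2 × 10^-8 = 1.2 × 10^-8 m⁻¹
v² = GM (2/r − 1/a) = 7.9644 × 10^11 m²/s²
v = 892435 m/s ≈ 892.4 km/s

Final answer: 892.4 km/s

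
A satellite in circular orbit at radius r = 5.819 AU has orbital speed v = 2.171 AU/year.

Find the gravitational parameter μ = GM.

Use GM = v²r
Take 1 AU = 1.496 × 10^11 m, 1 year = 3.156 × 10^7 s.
r = 5.819 AU = 8.70522 × 10^11 m
v = 2.171 AU/year = 10290.9 m/s
v² = 1.05903 × 10^8 m²/s²
GM = v²r = 1.05903 × 10^8 × 8.70522 × 10^11 = 9.21911 × 10^19 m³/s²
GM ≈ 9.219 × 10^19 m³/s²

Final answer: GM = 9.219 × 10^19 m³/s²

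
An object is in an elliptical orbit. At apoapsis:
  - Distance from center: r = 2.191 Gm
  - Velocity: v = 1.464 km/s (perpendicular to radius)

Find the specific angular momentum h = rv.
r = 2.191 Gm = 2.191 × 10^9 m
v = 1.464 km/s = 1464 m/s
h = rv = 2.191 × 10^9 × 1464 = 3.20762 × 10^12 m²/s ≈ 3.208 × 10^12 m²/s

Final answer: h = 3.208 × 10^12 m²/s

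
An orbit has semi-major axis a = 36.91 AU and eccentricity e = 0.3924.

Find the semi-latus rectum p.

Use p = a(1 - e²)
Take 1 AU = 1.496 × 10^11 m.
a = 36.91 AU = 5.52174 × 10^12 m
e = 0.3924,  e² = 0.153978,  1 − e² = 0.846022
p = a(1 − e²) = 5.52174 × 10^12 m × 0.846022 = 4.67151 × 10^12 m ≈ 31.23 AU

Final answer: p = 31.23 AU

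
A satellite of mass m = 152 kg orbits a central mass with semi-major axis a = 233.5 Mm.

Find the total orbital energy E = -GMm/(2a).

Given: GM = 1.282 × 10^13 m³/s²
a = 233.5 Mm = 2.335 × 10^8 m
GM = 1.282 × 10^13 m³/s²
2a = 4.67 × 10^8 m
GMm = 1.282 × 10^13 × 152 = 1.94864 × 10^15 m³·kg/s²
E = −GMm/(2a) = -4.17268 × 10^6 J ≈ -4.173 MJ

Final answer: -4.173 MJ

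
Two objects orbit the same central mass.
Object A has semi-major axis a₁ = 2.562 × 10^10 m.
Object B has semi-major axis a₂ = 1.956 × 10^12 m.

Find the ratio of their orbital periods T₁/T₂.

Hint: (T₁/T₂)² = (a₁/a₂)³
a₁ = 2.562 × 10^10 m
a₂ = 1.956 × 10^12 m
a₁/a₂ = 0.0130982
T₁/T₂ = (a₁/a₂)^(3/2) = (0.0130982)^1.5 = 0.00149905

Final answer: T₁/T₂ = 0.001499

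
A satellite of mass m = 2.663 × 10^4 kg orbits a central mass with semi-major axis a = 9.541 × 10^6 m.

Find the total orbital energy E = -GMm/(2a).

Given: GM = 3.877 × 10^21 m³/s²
a = 9.541 × 10^6 m
GM = 3.877 × 10^21 m³/s²
2a = 1.9082 × 10^7 m
GMm = 3.877 × 10^21 × 26630 = 1.03245 × 10^26 m³·kg/s²
E = −GMm/(2a) = -5.41057 × 10^18 J ≈ -5.411 EJ

Final answer: -5.411 EJ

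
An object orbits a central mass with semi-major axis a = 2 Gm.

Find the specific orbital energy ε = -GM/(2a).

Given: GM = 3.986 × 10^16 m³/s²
a = 2 Gm = 2 × 10^9 m
GM = 3.986 × 10^16 m³/s²
2a = 4 × 10^9 m
ε = −GM/(2a) = -9.965 × 10^6 J/kg ≈ -9.965 MJ/kg

Final answer: -9.965 MJ/kg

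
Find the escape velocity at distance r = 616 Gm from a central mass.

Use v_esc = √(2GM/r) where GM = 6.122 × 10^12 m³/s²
r = 616 Gm = 6.16 × 10^11 m
GM = 6.122 × 10^12 m³/s²
2GM/r = 2 × (6.122 × 10^12) / (6.16 × 10^11) = 19.8766 m²/s²
v_esc = √(2GM/r) = 4.45832 m/s ≈ 4.458 m/s

Final answer: 4.458 m/s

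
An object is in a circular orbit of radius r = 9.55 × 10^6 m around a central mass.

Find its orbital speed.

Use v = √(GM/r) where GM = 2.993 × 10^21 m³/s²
r = 9.55 × 10^6 m
GM = 2.993 × 10^21 m³/s²
GM/r = (2.993 × 10^21) / (9.55 × 10^6) = 3.13403 × 10^14 m²/s²
v = √(GM/r) = 1.77032 × 10^7 m/s ≈ 1.77 × 10^4 km/s

Final answer: 1.77 × 10^4 km/s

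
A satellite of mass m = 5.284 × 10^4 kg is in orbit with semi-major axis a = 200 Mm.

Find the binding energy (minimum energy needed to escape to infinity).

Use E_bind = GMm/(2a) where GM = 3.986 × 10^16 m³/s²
a = 200 Mm = 2 × 10^8 m
GM = 3.986 × 10^16 m³/s²
m = 5.284 × 10^4 kg
GMm = 3.986 × 10^16 × 52840 = 2.1062 × 10^21 m³·kg/s²
2a = 4 × 10^8 m
E_bind = GMm/(2a) = 5.26551 × 10^12 J ≈ 5.266 TJ

Final answer: 5.266 TJ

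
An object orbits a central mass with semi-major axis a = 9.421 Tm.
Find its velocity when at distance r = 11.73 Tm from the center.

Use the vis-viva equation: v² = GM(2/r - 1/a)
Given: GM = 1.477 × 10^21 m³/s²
a = 9.421 Tm = 9.421 × 10^12 m
r = 11.73 Tm = 1.173 × 10^13 m
GM = 1.477 × 10^21 m³/s²
2/r − 1/a = 1.70503 × 10^-13 − 1.06146 × 10^-13 = 6.43571 × 10^-14 m⁻¹
v² = GM (2/r − 1/a) = 9.50555 × 10^7 m²/s²
v = 9749.64 m/s ≈ 9.75 km/s

Final answer: 9.75 km/s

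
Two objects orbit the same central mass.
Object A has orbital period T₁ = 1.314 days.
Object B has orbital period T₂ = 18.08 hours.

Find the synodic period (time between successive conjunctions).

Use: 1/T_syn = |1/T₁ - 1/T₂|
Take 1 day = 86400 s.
T₁ = 1.314 days = 113530 s
T₂ = 18.08 hours = 65088 s
1/T₁ = 8.80828 × 10^-6 s⁻¹
1/T₂ = 1.53638 × 10^-5 s⁻¹
|1/T₁ − 1/T₂| = 6.55554 × 10^-6 s⁻¹
T_syn = 1 / |1/T₁ − 1/T₂| = 152543 s ≈ 1.766 days

Final answer: T_syn = 1.766 days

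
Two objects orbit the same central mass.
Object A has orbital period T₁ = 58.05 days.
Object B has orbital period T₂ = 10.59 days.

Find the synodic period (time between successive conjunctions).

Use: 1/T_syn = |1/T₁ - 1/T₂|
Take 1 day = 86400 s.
T₁ = 58.05 days = 5.01552 × 10^6 s
T₂ = 10.59 days = 914976 s
1/T₁ = 1.99381 × 10^-7 s⁻¹
1/T₂ = 1.09292 × 10^-6 s⁻¹
|1/T₁ − 1/T₂| = 8.93544 × 10^-7 s⁻¹
T_syn = 1 / |1/T₁ − 1/T₂| = 1.11914 × 10^6 s ≈ 12.95 days

Final answer: T_syn = 12.95 days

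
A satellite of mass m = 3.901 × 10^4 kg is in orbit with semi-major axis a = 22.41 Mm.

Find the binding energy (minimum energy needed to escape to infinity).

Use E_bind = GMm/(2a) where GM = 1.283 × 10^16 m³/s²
a = 22.41 Mm = 2.241 × 10^7 m
GM = 1.283 × 10^16 m³/s²
m = 3.901 × 10^4 kg
GMm = 1.283 × 10^16 × 39010 = 5.00498 × 10^20 m³·kg/s²
2a = 4.482 × 10^7 m
E_bind = GMm/(2a) = 1.11669 × 10^13 J ≈ 11.17 TJ

Final answer: 11.17 TJ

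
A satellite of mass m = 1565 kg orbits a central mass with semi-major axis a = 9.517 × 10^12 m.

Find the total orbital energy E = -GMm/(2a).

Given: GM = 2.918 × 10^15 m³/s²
a = 9.517 × 10^12 m
GM = 2.918 × 10^15 m³/s²
2a = 1.9034 × 10^13 m
GMm = 2.918 × 10^15 × 1565 = 4.56667 × 10^18 m³·kg/s²
E = −GMm/(2a) = -239922 J ≈ -239.9 kJ

Final answer: -239.9 kJ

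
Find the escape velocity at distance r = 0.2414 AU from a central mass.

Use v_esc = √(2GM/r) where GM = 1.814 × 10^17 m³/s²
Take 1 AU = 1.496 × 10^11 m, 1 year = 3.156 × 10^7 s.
r = 0.2414 AU = 3.61134 × 10^10 m
GM = 1.814 × 10^17 m³/s²
2GM/r = 2 × (1.814 × 10^17) / (3.61134 × 10^10) = 1.00461 × 10^7 m²/s²
v_esc = √(2GM/r) = 3169.56 m/s ≈ 0.6687 AU/year

Final answer: 0.6687 AU/year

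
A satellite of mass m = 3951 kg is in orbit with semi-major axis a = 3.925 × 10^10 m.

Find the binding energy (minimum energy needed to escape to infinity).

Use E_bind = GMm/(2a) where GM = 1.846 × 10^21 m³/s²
a = 3.925 × 10^10 m
GM = 1.846 × 10^21 m³/s²
m = 3951 kg
GMm = 1.846 × 10^21 × 3951 = 7.29355 × 10^24 m³·kg/s²
2a = 7.85 × 10^10 m
E_bind = GMm/(2a) = 9.29114 × 10^13 J ≈ 92.91 TJ

Final answer: 92.91 TJ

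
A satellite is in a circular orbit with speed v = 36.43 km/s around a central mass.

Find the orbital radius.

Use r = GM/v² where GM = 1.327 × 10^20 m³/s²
v = 36.43 km/s = 36430 m/s
GM = 1.327 × 10^20 m³/s²
v² = 1.32714 × 10^9 m²/s²
r = GM/v² = (1.327 × 10^20) / (1.32714 × 10^9) = 9.99891 × 10^10 m ≈ 99.99 Gm

Final answer: 99.99 Gm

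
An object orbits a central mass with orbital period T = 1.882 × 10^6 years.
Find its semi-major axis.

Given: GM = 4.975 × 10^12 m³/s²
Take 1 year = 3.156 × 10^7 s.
T = 1.882 × 10^6 years = 5.93959 × 10^13 s
GM = 4.975 × 10^12 m³/s²
Kepler's third law: a³ = GM T² / (4π²)
T² = 3.52788 × 10^27 s²
a³ = (4.975 × 10^12) × (3.52788 × 10^27) / (4π²) = 4.44577 × 10^38 m³
a = (a³)^(1/3) = 7.63218 × 10^12 m ≈ 7.632 × 10^12 m

Final answer: 7.632 × 10^12 m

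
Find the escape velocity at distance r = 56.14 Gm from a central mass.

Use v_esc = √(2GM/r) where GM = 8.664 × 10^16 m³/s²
r = 56.14 Gm = 5.614 × 10^10 m
GM = 8.664 × 10^16 m³/s²
2GM/r = 2 × (8.664 × 10^16) / (5.614 × 10^10) = 3.08657 × 10^6 m²/s²
v_esc = √(2GM/r) = 1756.86 m/s ≈ 1.757 km/s

Final answer: 1.757 km/s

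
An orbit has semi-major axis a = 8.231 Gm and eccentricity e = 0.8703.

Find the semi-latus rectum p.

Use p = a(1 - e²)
a = 8.231 Gm = 8.231 × 10^9 m
e = 0.8703,  e² = 0.757422,  1 − e² = 0.242578
p = a(1 − e²) = 8.231 × 10^9 m × 0.242578 = 1.99666 × 10^9 m ≈ 1.997 Gm

Final answer: p = 1.997 Gm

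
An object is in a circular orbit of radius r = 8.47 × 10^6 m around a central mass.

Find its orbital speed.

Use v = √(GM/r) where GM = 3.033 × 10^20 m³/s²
r = 8.47 × 10^6 m
GM = 3.033 × 10^20 m³/s²
GM/r = (3.033 × 10^20) / (8.47 × 10^6) = 3.58087 × 10^13 m²/s²
v = √(GM/r) = 5.98404 × 10^6 m/s ≈ 5984 km/s

Final answer: 5984 km/s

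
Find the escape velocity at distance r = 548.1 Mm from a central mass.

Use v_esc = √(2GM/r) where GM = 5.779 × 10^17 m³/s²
r = 548.1 Mm = 5.481 × 10^8 m
GM = 5.779 × 10^17 m³/s²
2GM/r = 2 × (5.779 × 10^17) / (5.481 × 10^8) = 2.10874 × 10^9 m²/s²
v_esc = √(2GM/r) = 45921 m/s ≈ 45.92 km/s

Final answer: 45.92 km/s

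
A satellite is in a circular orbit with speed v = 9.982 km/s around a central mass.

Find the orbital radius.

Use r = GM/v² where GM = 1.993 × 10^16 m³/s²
v = 9.982 km/s = 9982 m/s
GM = 1.993 × 10^16 m³/s²
v² = 9.96403 × 10^7 m²/s²
r = GM/v² = (1.993 × 10^16) / (9.96403 × 10^7) = 2.00019 × 10^8 m ≈ 200 Mm

Final answer: 200 Mm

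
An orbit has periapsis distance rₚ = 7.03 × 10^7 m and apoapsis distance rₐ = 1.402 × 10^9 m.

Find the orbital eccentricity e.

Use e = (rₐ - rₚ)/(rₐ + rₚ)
rₚ = 7.03 × 10^7 m
rₐ = 1.402 × 10^9 m
rₐ − rₚ = 1.3317 × 10^9 m
rₐ + rₚ = 1.4723 × 10^9 m
e = (rₐ − rₚ)/(rₐ + rₚ) = 0.904503

Final answer: e = 0.9045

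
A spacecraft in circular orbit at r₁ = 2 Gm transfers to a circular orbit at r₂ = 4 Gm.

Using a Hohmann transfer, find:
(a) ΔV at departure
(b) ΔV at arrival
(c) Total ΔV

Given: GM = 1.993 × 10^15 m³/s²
r₁ = 2 Gm = 2 × 10^9 m
r₂ = 4 Gm = 4 × 10^9 m
GM = 1.993 × 10^15 m³/s²
Transfer ellipse: a_t = (r₁ + r₂)/2 = 3 × 10^9 m
Circular speed at r₁: v₁ = √(GM/r₁) = 998.248 m/s
Transfer speed at r₁ (periapsis): v₁ₜ = √(GM(2/r₁ − 1/a_t)) = 1152.68 m/s
(a) ΔV₁ = v₁ₜ − v₁ = 154.43 m/s ≈ 154.4 m/s
Circular speed at r₂: v₂ = √(GM/r₂) = 705.868 m/s
Transfer speed at r₂ (apoapsis): v₂ₜ = √(GM(2/r₂ − 1/a_t)) = 576.339 m/s
(b) ΔV₂ = v₂ − v₂ₜ = 129.529 m/s ≈ 129.5 m/s
(c) ΔV_total = ΔV₁ + ΔV₂ = 283.959 m/s ≈ 284 m/s

Final answer:
(a) ΔV₁ = 154.4 m/s
(b) ΔV₂ = 129.5 m/s
(c) ΔV_total = 284 m/s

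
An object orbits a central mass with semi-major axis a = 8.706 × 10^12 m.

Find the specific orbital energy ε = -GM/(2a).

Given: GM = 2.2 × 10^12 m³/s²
a = 8.706 × 10^12 m
GM = 2.2 × 10^12 m³/s²
2a = 1.7412 × 10^13 m
ε = −GM/(2a) = -0.12635 J/kg ≈ -0.1263 J/kg

Final answer: -0.1263 J/kg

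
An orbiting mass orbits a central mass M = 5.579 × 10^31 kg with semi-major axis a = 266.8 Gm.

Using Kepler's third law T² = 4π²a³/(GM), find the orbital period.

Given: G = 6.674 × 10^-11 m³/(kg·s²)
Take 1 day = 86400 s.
M = 5.579 × 10^31 kg
GM = G × M = 6.674 × 10^-11 × 5.579 × 10^31 = 3.72342 × 10^21 m³/s²
a = 266.8 Gm = 2.668 × 10^11 m
a³ = 1.89914 × 10^34 m³
T = 2π √(a³/GM) = 2π √((1.89914 × 10^34) / (3.72342 × 10^21)) = 2π × 2.25843 × 10^6 s
T = 1.41902 × 10^7 s ≈ 164.2 days

Final answer: 164.2 days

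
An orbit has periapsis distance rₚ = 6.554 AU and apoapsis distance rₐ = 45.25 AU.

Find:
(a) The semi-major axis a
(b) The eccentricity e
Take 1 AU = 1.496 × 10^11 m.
rₚ = 6.554 AU = 9.80478 × 10^11 m
rₐ = 45.25 AU = 6.7694 × 10^12 m
(a) a = (rₚ + rₐ)/2 = 3.87494 × 10^12 m ≈ 25.9 AU
(b) e = (rₐ − rₚ)/(rₐ + rₚ) = (5.78892 × 10^12) / (7.74988 × 10^12) = 0.746969

Final answer:
(a) a = 25.9 AU
(b) e = 0.747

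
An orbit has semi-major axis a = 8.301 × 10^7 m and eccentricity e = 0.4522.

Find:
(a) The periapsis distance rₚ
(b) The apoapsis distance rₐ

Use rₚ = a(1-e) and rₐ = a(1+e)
a = 8.301 × 10^7 m
e = 0.4522:  1 − e = 0.5478,  1 + e = 1.4522
(a) rₚ = a(1 − e) = 8.301 × 10^7 m × 0.5478 = 4.54729 × 10^7 m ≈ 4.547 × 10^7 m
(b) rₐ = a(1 + e) = 8.301 × 10^7 m × 1.4522 = 1.20547 × 10^8 m ≈ 1.205 × 10^8 m

Final answer:
(a) rₚ = 4.547 × 10^7 m
(b) rₐ = 1.205 × 10^8 m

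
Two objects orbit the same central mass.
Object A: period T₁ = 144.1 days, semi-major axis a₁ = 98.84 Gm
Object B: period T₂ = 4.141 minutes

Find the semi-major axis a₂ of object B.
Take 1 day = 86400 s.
T₁ = 144.1 days = 1.24502 × 10^7 s
T₂ = 4.141 minutes = 248.46 s
a₁ = 98.84 Gm = 9.884 × 10^10 m
Kepler's third law: (T₂/T₁)² = (a₂/a₁)³  ⇒  a₂ = a₁ (T₂/T₁)^(2/3)
T₂/T₁ = 1.99562 × 10^-5
(T₂/T₁)^(2/3) = 0.000735731
a₂ = 9.884 × 10^10 m × 0.000735731 = 7.27197 × 10^7 m ≈ 72.72 Mm

Final answer: a₂ = 72.72 Mm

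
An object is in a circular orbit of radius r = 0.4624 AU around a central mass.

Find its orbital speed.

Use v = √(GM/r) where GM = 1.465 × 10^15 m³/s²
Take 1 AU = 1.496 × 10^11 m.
r = 0.4624 AU = 6.9175 × 10^10 m
GM = 1.465 × 10^15 m³/s²
GM/r = (1.465 × 10^15) / (6.9175 × 10^10) = 21178.2 m²/s²
v = √(GM/r) = 145.527 m/s ≈ 145.5 m/s

Final answer: 145.5 m/s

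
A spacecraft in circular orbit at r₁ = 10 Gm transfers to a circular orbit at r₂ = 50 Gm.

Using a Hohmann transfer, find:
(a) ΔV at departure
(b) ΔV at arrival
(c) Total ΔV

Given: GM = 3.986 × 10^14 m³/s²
r₁ = 10 Gm = 1 × 10^10 m
r₂ = 50 Gm = 5 × 10^10 m
GM = 3.986 × 10^14 m³/s²
Transfer ellipse: a_t = (r₁ + r₂)/2 = 3 × 10^10 m
Circular speed at r₁: v₁ = √(GM/r₁) = 199.65 m/s
Transfer speed at r₁ (periapsis): v₁ₜ = √(GM(2/r₁ − 1/a_t)) = 257.747 m/s
(a) ΔV₁ = v₁ₜ − v₁ = 58.097 m/s ≈ 58.1 m/s
Circular speed at r₂: v₂ = √(GM/r₂) = 89.2861 m/s
Transfer speed at r₂ (apoapsis): v₂ₜ = √(GM(2/r₂ − 1/a_t)) = 51.5493 m/s
(b) ΔV₂ = v₂ − v₂ₜ = 37.7367 m/s ≈ 37.74 m/s
(c) ΔV_total = ΔV₁ + ΔV₂ = 95.8337 m/s ≈ 95.83 m/s

Final answer:
(a) ΔV₁ = 58.1 m/s
(b) ΔV₂ = 37.74 m/s
(c) ΔV_total = 95.83 m/s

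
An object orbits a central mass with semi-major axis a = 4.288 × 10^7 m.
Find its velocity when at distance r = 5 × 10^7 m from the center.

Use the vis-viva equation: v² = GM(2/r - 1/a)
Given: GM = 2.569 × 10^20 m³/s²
a = 4.288 × 10^7 m
r = 5 × 10^7 m
GM = 2.569 × 10^20 m³/s²
2/r − 1/a = 4 × 10^-8 − 2.33209 × 10^-8 = 1.66791 × 10^-8 m⁻¹
v² = GM (2/r − 1/a) = 4.28486 × 10^12 m²/s²
v = 2.06999 × 10^6 m/s ≈ 2070 km/s

Final answer: 2070 km/s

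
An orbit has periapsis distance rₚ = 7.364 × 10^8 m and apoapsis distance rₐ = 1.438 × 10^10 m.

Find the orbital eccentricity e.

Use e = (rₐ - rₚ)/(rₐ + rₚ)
rₚ = 7.364 × 10^8 m
rₐ = 1.438 × 10^10 m
rₐ − rₚ = 1.36436 × 10^10 m
rₐ + rₚ = 1.51164 × 10^10 m
e = (rₐ − rₚ)/(rₐ + rₚ) = 0.902569

Final answer: e = 0.9026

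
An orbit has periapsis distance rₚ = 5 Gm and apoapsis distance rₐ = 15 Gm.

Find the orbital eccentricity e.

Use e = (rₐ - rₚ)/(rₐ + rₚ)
rₚ = 5 Gm = 5 × 10^9 m
rₐ = 15 Gm = 1.5 × 10^10 m
rₐ − rₚ = 1 × 10^10 m
rₐ + rₚ = 2 × 10^10 m
e = (rₐ − rₚ)/(rₐ + rₚ) = 0.5

Final answer: e = 0.5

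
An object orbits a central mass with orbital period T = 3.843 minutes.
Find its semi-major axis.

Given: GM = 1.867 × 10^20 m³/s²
T = 3.843 minutes = 230.58 s
GM = 1.867 × 10^20 m³/s²
Kepler's third law: a³ = GM T² / (4π²)
T² = 53167.1 s²
a³ = (1.867 × 10^20) × 53167.1 / (4π²) = 2.51436 × 10^23 m³
a = (a³)^(1/3) = 6.31165 × 10^7 m ≈ 6.312 × 10^7 m

Final answer: 6.312 × 10^7 m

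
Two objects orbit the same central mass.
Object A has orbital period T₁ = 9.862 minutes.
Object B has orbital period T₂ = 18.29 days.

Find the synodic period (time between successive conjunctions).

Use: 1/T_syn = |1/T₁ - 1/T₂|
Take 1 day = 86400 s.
T₁ = 9.862 minutes = 591.72 s
T₂ = 18.29 days = 1.58026 × 10^6 s
1/T₁ = 0.00168999 s⁻¹
1/T₂ = 6.32809 × 10^-7 s⁻¹
|1/T₁ − 1/T₂| = 0.00168936 s⁻¹
T_syn = 1 / |1/T₁ − 1/T₂| = 591.942 s ≈ 9.866 minutes

Final answer: T_syn = 9.866 minutes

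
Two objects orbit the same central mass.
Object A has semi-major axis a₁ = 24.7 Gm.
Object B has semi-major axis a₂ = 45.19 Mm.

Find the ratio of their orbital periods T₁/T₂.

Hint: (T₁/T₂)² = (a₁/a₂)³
a₁ = 24.7 Gm = 2.47 × 10^10 m
a₂ = 45.19 Mm = 4.519 × 10^7 m
a₁/a₂ = 546.581
T₁/T₂ = (a₁/a₂)^(3/2) = (546.581)^1.5 = 12778.6

Final answer: T₁/T₂ = 1.278 × 10^4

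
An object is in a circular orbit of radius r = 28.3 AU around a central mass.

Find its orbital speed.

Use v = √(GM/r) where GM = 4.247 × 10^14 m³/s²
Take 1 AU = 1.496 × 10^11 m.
r = 28.3 AU = 4.23368 × 10^12 m
GM = 4.247 × 10^14 m³/s²
GM/r = (4.247 × 10^14) / (4.23368 × 10^12) = 100.315 m²/s²
v = √(GM/r) = 10.0157 m/s ≈ 10.02 m/s

Final answer: 10.02 m/s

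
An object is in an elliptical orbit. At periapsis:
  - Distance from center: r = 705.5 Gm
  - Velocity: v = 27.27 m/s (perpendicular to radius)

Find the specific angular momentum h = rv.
r = 705.5 Gm = 7.055 × 10^11 m
v = 27.27 m/s
h = rv = 7.055 × 10^11 × 27.27 = 1.9239 × 10^13 m²/s ≈ 1.924 × 10^13 m²/s

Final answer: h = 1.924 × 10^13 m²/s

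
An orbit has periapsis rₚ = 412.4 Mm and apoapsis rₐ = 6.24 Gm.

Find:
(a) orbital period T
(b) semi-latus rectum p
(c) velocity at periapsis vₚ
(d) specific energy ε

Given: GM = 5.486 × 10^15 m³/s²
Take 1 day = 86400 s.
rₚ = 412.4 Mm = 4.124 × 10^8 m
rₐ = 6.24 Gm = 6.24 × 10^9 m
GM = 5.486 × 10^15 m³/s²
a = (rₚ + rₐ)/2 = 3.3262 × 10^9 m
e = (rₐ − rₚ)/(rₐ + rₚ) = (5.8276 × 10^9) / (6.6524 × 10^9) = 0.876015
(a) a³ = 3.67998 × 10^28 m³;  T = 2π √(a³/GM) = 2π × 2.58997 × 10^6 s = 1.62733 × 10^7 s ≈ 188.3 days
(b) 1 − e² = 0.232598;  p = a(1 − e²) = 3.3262 × 10^9 × 0.232598 = 7.73668 × 10^8 m ≈ 773.7 Mm
(c) vₚ² = GM (2/rₚ − 1/a) = 5.486 × 10^15 × (4.84966 × 10^-9 − 3.00643 × 10^-10) = 2.49559 × 10^7 m²/s²;  vₚ = 4995.59 m/s ≈ 4.996 km/s
(d) 2a = 6.6524 × 10^9 m;  ε = −GM/(2a) = -824665 J/kg ≈ -824.7 kJ/kg

Final answer:
(a) orbital period T = 188.3 days
(b) semi-latus rectum p = 773.7 Mm
(c) velocity at periapsis vₚ = 4.996 km/s
(d) specific energy ε = -824.7 kJ/kg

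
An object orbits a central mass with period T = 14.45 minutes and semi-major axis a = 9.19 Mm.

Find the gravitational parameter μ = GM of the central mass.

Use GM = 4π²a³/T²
T = 14.45 minutes = 867 s
a = 9.19 Mm = 9.19 × 10^6 m
a³ = 7.76152 × 10^20 m³
T² = 751689 s²
GM = 4π² × (7.76152 × 10^20) / 751689 = 4.07632 × 10^16 m³/s²
GM ≈ 4.076 × 10^16 m³/s²

Final answer: GM = 4.076 × 10^16 m³/s²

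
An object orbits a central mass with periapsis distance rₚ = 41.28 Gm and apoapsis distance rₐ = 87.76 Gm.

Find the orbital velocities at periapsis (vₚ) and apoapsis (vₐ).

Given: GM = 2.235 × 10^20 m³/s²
rₚ = 41.28 Gm = 4.128 × 10^10 m
rₐ = 87.76 Gm = 8.776 × 10^10 m
GM = 2.235 × 10^20 m³/s²
a = (rₚ + rₐ)/2 = 6.452 × 10^10 m
Vis-viva: v² = GM (2/r − 1/a)
vₚ² = 2.235 × 10^20 × (4.84496 × 10^-11 − 1.54991 × 10^-11) = 7.36445 × 10^9 m²/s²
vₚ = 85816.4 m/s ≈ 85.82 km/s
vₐ² = 2.235 × 10^20 × (2.27894 × 10^-11 − 1.54991 × 10^-11) = 1.62939 × 10^9 m²/s²
vₐ = 40365.8 m/s ≈ 40.37 km/s

Final answer: vₚ = 85.82 km/s, vₐ = 40.37 km/s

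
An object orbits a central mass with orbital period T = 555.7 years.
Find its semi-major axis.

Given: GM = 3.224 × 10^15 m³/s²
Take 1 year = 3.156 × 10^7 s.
T = 555.7 years = 1.75379 × 10^10 s
GM = 3.224 × 10^15 m³/s²
Kepler's third law: a³ = GM T² / (4π²)
T² = 3.07578 × 10^20 s²
a³ = (3.224 × 10^15) × (3.07578 × 10^20) / (4π²) = 2.51183 × 10^34 m³
a = (a³)^(1/3) = 2.92862 × 10^11 m ≈ 292.9 Gm

Final answer: 292.9 Gm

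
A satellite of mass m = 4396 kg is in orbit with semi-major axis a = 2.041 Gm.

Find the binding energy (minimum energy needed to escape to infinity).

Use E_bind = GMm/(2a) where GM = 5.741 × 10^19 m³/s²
a = 2.041 Gm = 2.041 × 10^9 m
GM = 5.741 × 10^19 m³/s²
m = 4396 kg
GMm = 5.741 × 10^19 × 4396 = 2.52374 × 10^23 m³·kg/s²
2a = 4.082 × 10^9 m
E_bind = GMm/(2a) = 6.18262 × 10^13 J ≈ 61.83 TJ

Final answer: 61.83 TJ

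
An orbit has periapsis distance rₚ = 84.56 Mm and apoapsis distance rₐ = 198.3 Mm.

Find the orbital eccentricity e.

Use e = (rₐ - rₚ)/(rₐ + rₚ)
rₚ = 84.56 Mm = 8.456 × 10^7 m
rₐ = 198.3 Mm = 1.983 × 10^8 m
rₐ − rₚ = 1.1374 × 10^8 m
rₐ + rₚ = 2.8286 × 10^8 m
e = (rₐ − rₚ)/(rₐ + rₚ) = 0.402107

Final answer: e = 0.4021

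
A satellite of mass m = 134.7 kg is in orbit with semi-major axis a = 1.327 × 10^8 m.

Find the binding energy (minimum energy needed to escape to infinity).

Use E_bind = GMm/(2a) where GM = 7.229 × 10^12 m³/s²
a = 1.327 × 10^8 m
GM = 7.229 × 10^12 m³/s²
m = 134.7 kg
GMm = 7.229 × 10^12 × 134.7 = 9.73746 × 10^14 m³·kg/s²
2a = 2.654 × 10^8 m
E_bind = GMm/(2a) = 3.66898 × 10^6 J ≈ 3.669 MJ

Final answer: 3.669 MJ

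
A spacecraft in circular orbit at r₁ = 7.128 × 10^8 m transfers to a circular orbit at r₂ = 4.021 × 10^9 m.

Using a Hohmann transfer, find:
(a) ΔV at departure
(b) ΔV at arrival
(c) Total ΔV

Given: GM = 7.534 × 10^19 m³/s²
r₁ = 7.128 × 10^8 m
r₂ = 4.021 × 10^9 m
GM = 7.534 × 10^19 m³/s²
Transfer ellipse: a_t = (r₁ + r₂)/2 = 2.3669 × 10^9 m
Circular speed at r₁: v₁ = √(GM/r₁) = 325109 m/s
Transfer speed at r₁ (periapsis): v₁ₜ = √(GM(2/r₁ − 1/a_t)) = 423746 m/s
(a) ΔV₁ = v₁ₜ − v₁ = 98637.4 m/s ≈ 98.64 km/s
Circular speed at r₂: v₂ = √(GM/r₂) = 136882 m/s
Transfer speed at r₂ (apoapsis): v₂ₜ = √(GM(2/r₂ − 1/a_t)) = 75117.2 m/s
(b) ΔV₂ = v₂ − v₂ₜ = 61764.6 m/s ≈ 61.76 km/s
(c) ΔV_total = ΔV₁ + ΔV₂ = 160402 m/s ≈ 160.4 km/s

Final answer:
(a) ΔV₁ = 98.64 km/s
(b) ΔV₂ = 61.76 km/s
(c) ΔV_total = 160.4 km/s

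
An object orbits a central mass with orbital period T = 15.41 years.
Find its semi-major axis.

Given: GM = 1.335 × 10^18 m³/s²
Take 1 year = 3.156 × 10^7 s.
T = 15.41 years = 4.8634 × 10^8 s
GM = 1.335 × 10^18 m³/s²
Kepler's third law: a³ = GM T² / (4π²)
T² = 2.36526 × 10^17 s²
a³ = (1.335 × 10^18) × (2.36526 × 10^17) / (4π²) = 7.99836 × 10^33 m³
a = (a³)^(1/3) = 1.99986 × 10^11 m ≈ 200 Gm

Final answer: 200 Gm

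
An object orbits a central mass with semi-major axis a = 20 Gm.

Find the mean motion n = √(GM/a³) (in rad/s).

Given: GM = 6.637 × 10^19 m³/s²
a = 20 Gm = 2 × 10^10 m
GM = 6.637 × 10^19 m³/s²
a³ = 8 × 10^30 m³
GM/a³ = (6.637 × 10^19) / (8 × 10^30) = 8.29625 × 10^-12 s⁻²
n = √(GM/a³) = 2.88032 × 10^-6 rad/s ≈ 2.88 × 10^-6 rad/s

Final answer: n = 2.88 × 10^-6 rad/s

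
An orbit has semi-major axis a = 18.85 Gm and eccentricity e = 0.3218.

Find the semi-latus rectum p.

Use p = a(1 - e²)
a = 18.85 Gm = 1.885 × 10^10 m
e = 0.3218,  e² = 0.103555,  1 − e² = 0.896445
p = a(1 − e²) = 1.885 × 10^10 m × 0.896445 = 1.6898 × 10^10 m ≈ 16.9 Gm

Final answer: p = 16.9 Gm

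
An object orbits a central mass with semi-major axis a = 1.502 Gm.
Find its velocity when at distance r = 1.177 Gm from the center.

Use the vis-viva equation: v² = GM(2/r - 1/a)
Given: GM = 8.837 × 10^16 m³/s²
a = 1.502 Gm = 1.502 × 10^9 m
r = 1.177 Gm = 1.177 × 10^9 m
GM = 8.837 × 10^16 m³/s²
2/r − 1/a = 1.69924 × 10^-9 − 6.65779 × 10^-10 = 1.03346 × 10^-9 m⁻¹
v² = GM (2/r − 1/a) = 9.13265 × 10^7 m²/s²
v = 9556.49 m/s ≈ 9.556 km/s

Final answer: 9.556 km/s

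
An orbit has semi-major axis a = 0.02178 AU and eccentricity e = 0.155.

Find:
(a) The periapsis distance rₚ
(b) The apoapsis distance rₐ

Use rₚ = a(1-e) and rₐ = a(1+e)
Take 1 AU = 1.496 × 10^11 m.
a = 0.02178 AU = 3.25829 × 10^9 m
e = 0.155:  1 − e = 0.845,  1 + e = 1.155
(a) rₚ = a(1 − e) = 3.25829 × 10^9 m × 0.845 = 2.75325 × 10^9 m ≈ 0.0184 AU
(b) rₐ = a(1 + e) = 3.25829 × 10^9 m × 1.155 = 3.76332 × 10^9 m ≈ 0.02516 AU

Final answer:
(a) rₚ = 0.0184 AU
(b) rₐ = 0.02516 AU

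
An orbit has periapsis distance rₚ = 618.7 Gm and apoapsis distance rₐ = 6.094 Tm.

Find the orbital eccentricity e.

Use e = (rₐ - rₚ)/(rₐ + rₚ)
rₚ = 618.7 Gm = 6.187 × 10^11 m
rₐ = 6.094 Tm = 6.094 × 10^12 m
rₐ − rₚ = 5.4753 × 10^12 m
rₐ + rₚ = 6.7127 × 10^12 m
e = (rₐ − rₚ)/(rₐ + rₚ) = 0.815663

Final answer: e = 0.8157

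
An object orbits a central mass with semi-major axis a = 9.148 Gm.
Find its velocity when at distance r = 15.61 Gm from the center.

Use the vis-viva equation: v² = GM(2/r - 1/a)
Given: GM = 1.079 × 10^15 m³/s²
a = 9.148 Gm = 9.148 × 10^9 m
r = 15.61 Gm = 1.561 × 10^10 m
GM = 1.079 × 10^15 m³/s²
2/r − 1/a = 1.28123 × 10^-10 − 1.09314 × 10^-10 = 1.88095 × 10^-11 m⁻¹
v² = GM (2/r − 1/a) = 20295.4 m²/s²
v = 142.462 m/s ≈ 142.5 m/s

Final answer: 142.5 m/s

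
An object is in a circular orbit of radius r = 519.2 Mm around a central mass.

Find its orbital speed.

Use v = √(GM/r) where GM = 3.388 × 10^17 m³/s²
r = 519.2 Mm = 5.192 × 10^8 m
GM = 3.388 × 10^17 m³/s²
GM/r = (3.388 × 10^17) / (5.192 × 10^8) = 6.52542 × 10^8 m²/s²
v = √(GM/r) = 25544.9 m/s ≈ 25.54 km/s

Final answer: 25.54 km/s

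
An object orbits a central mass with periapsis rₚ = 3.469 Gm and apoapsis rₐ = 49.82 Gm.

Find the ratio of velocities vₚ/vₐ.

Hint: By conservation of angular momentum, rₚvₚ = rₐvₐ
rₚ = 3.469 Gm = 3.469 × 10^9 m
rₐ = 49.82 Gm = 4.982 × 10^10 m
rₚvₚ = rₐvₐ  ⇒  vₚ/vₐ = rₐ/rₚ
vₚ/vₐ = (4.982 × 10^10) / (3.469 × 10^9) = 14.3615

Final answer: vₚ/vₐ = 14.36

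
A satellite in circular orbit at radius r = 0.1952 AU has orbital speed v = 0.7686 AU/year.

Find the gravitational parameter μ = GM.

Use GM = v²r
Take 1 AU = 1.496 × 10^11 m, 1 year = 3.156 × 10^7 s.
r = 0.1952 AU = 2.92019 × 10^10 m
v = 0.7686 AU/year = 3643.3 m/s
v² = 1.32736 × 10^7 m²/s²
GM = v²r = 1.32736 × 10^7 × 2.92019 × 10^10 = 3.87616 × 10^17 m³/s²
GM ≈ 3.876 × 10^17 m³/s²

Final answer: GM = 3.876 × 10^17 m³/s²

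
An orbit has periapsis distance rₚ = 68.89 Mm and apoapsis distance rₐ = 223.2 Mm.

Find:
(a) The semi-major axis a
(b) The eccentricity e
rₚ = 68.89 Mm = 6.889 × 10^7 m
rₐ = 223.2 Mm = 2.232 × 10^8 m
(a) a = (rₚ + rₐ)/2 = 1.46045 × 10^8 m ≈ 146 Mm
(b) e = (rₐ − rₚ)/(rₐ + rₚ) = (1.5431 × 10^8) / (2.9209 × 10^8) = 0.528296

Final answer:
(a) a = 146 Mm
(b) e = 0.5283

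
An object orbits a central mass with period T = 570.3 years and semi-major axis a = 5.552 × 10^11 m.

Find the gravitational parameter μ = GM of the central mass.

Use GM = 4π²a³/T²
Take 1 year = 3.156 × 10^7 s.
T = 570.3 years = 1.79987 × 10^10 s
a = 5.552 × 10^11 m
a³ = 1.71139 × 10^35 m³
T² = 3.23952 × 10^20 s²
GM = 4π² × (1.71139 × 10^35) / (3.23952 × 10^20) = 2.08558 × 10^16 m³/s²
GM ≈ 2.086 × 10^16 m³/s²

Final answer: GM = 2.086 × 10^16 m³/s²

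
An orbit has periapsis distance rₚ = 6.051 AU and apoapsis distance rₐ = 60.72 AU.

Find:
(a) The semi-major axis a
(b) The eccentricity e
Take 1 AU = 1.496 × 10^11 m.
rₚ = 6.051 AU = 9.0523 × 10^11 m
rₐ = 60.72 AU = 9.08371 × 10^12 m
(a) a = (rₚ + rₐ)/2 = 4.99447 × 10^12 m ≈ 33.39 AU
(b) e = (rₐ − rₚ)/(rₐ + rₚ) = (8.17848 × 10^12) / (9.98894 × 10^12) = 0.818754

Final answer:
(a) a = 33.39 AU
(b) e = 0.8188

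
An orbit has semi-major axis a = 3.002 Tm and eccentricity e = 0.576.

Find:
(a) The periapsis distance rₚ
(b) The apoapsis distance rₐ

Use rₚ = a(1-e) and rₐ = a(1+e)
a = 3.002 Tm = 3.002 × 10^12 m
e = 0.576:  1 − e = 0.424,  1 + e = 1.576
(a) rₚ = a(1 − e) = 3.002 × 10^12 m × 0.424 = 1.27285 × 10^12 m ≈ 1.273 Tm
(b) rₐ = a(1 + e) = 3.002 × 10^12 m × 1.576 = 4.73115 × 10^12 m ≈ 4.731 Tm

Final answer:
(a) rₚ = 1.273 Tm
(b) rₐ = 4.731 Tm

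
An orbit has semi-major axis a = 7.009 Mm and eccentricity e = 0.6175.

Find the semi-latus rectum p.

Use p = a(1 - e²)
a = 7.009 Mm = 7.009 × 10^6 m
e = 0.6175,  e² = 0.381306,  1 − e² = 0.618694
p = a(1 − e²) = 7.009 × 10^6 m × 0.618694 = 4.33642 × 10^6 m ≈ 4.336 Mm

Final answer: p = 4.336 Mm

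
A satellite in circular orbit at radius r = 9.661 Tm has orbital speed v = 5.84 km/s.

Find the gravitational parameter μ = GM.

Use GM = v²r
r = 9.661 Tm = 9.661 × 10^12 m
v = 5.84 km/s = 5840 m/s
v² = 3.41056 × 10^7 m²/s²
GM = v²r = 3.41056 × 10^7 × 9.661 × 10^12 = 3.29494 × 10^20 m³/s²
GM ≈ 3.295 × 10^20 m³/s²

Final answer: GM = 3.295 × 10^20 m³/s²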